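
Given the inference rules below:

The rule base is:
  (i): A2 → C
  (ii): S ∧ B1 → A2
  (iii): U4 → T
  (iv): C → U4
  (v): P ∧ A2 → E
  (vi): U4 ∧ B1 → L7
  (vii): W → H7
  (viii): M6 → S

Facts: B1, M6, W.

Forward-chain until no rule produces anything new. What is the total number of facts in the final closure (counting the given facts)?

[1] (vii) [W → H7]; (viii) [M6 → S]. ⇒ new: H7, S.
[2] (ii) [S ∧ B1 → A2]. ⇒ new: A2.
[3] (i) [A2 → C]. ⇒ new: C.
[4] (iv) [C → U4]. ⇒ new: U4.
[5] (iii) [U4 → T]; (vi) [U4 ∧ B1 → L7]. ⇒ new: T, L7.
Closure: {A2, B1, C, H7, L7, M6, S, T, U4, W} — 10 facts.

10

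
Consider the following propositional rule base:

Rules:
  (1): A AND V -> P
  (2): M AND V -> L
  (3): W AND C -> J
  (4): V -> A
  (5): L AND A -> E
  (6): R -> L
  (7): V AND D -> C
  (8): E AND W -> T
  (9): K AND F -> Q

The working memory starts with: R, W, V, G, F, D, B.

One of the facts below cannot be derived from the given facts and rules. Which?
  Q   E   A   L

Round 1 fires (4), (6), (7), giving A, L, C.
Round 2 fires (1), (3), (5), giving P, J, E.
Round 3 fires (8), giving T.
Derived: E (round 2), L (round 1), A (round 1). Q never appears in any round.

Q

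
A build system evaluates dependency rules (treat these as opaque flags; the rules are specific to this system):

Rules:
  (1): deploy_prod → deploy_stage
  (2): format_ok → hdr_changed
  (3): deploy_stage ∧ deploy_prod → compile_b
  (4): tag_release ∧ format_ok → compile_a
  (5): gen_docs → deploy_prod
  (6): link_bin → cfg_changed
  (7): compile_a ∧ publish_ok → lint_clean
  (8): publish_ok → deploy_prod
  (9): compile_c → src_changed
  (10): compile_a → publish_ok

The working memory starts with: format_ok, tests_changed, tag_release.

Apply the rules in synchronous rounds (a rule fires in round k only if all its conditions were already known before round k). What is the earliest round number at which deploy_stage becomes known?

Round 1: (2) [format_ok → hdr_changed]; (4) [tag_release ∧ format_ok → compile_a]. Adds hdr_changed, compile_a.
Round 2: (10) [compile_a → publish_ok]. Adds publish_ok.
Round 3: (7) [compile_a ∧ publish_ok → lint_clean]; (8) [publish_ok → deploy_prod]. Adds lint_clean, deploy_prod.
Round 4: (1) [deploy_prod → deploy_stage]. Adds deploy_stage.
deploy_stage first appears in round 4.

4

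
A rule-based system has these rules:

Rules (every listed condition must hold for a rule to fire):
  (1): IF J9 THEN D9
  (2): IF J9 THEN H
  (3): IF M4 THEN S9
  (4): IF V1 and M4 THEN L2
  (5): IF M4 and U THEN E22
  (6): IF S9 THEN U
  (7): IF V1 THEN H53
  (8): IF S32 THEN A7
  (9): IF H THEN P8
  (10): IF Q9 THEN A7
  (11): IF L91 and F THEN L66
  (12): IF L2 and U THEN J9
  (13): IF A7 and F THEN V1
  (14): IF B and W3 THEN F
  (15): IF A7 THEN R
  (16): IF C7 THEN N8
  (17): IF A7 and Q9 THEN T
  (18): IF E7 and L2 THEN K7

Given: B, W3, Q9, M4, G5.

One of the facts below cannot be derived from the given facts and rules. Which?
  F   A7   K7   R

K7

Round 1 — (3), (10), (14), derive S9, A7, F.
Round 2 — (6), (13), (15), (17), derive U, V1, R, T.
Round 3 — (4), (5), (7), derive L2, E22, H53.
Round 4 — (12), derive J9.
Round 5 — (1), (2), derive D9, H.
Round 6 — (9), derive P8.
Derived: F (round 1), R (round 2), A7 (round 1). K7 never appears in any round.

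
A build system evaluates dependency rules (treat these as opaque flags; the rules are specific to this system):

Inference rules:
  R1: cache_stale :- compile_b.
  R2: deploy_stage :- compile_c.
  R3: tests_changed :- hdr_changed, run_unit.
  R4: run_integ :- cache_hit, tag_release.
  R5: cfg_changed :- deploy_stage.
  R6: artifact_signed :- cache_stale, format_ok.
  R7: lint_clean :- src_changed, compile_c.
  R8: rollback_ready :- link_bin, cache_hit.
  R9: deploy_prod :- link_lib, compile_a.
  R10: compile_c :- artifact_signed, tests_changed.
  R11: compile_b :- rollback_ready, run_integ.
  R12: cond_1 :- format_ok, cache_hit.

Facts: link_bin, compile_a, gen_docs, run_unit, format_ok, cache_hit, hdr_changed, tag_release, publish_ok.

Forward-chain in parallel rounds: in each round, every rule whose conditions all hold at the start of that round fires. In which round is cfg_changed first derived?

7

Round 1: R3 [tests_changed :- hdr_changed, run_unit.]; R4 [run_integ :- cache_hit, tag_release.]; R8 [rollback_ready :- link_bin, cache_hit.]; R12 [cond_1 :- format_ok, cache_hit.]. New: tests_changed, run_integ, rollback_ready, cond_1.
Round 2: R11 [compile_b :- rollback_ready, run_integ.]. New: compile_b.
Round 3: R1 [cache_stale :- compile_b.]. New: cache_stale.
Round 4: R6 [artifact_signed :- cache_stale, format_ok.]. New: artifact_signed.
Round 5: R10 [compile_c :- artifact_signed, tests_changed.]. New: compile_c.
Round 6: R2 [deploy_stage :- compile_c.]. New: deploy_stage.
Round 7: R5 [cfg_changed :- deploy_stage.]. New: cfg_changed.
cfg_changed first appears in round 7.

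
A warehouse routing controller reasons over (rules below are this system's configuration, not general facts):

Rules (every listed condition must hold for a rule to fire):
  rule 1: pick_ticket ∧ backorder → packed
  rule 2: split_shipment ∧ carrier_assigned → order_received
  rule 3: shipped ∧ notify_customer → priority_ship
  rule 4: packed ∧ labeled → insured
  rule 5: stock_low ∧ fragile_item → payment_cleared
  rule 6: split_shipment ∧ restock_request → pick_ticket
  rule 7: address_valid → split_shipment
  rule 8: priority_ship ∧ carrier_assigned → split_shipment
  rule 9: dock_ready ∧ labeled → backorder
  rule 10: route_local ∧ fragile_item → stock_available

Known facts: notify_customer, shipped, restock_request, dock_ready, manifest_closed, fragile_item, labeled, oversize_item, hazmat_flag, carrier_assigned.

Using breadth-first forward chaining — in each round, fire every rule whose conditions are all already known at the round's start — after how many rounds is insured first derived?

5

Round 1: rule 3 [shipped ∧ notify_customer → priority_ship]; rule 9 [dock_ready ∧ labeled → backorder]. Adds priority_ship, backorder.
Round 2: rule 8 [priority_ship ∧ carrier_assigned → split_shipment]. Adds split_shipment.
Round 3: rule 2 [split_shipment ∧ carrier_assigned → order_received]; rule 6 [split_shipment ∧ restock_request → pick_ticket]. Adds order_received, pick_ticket.
Round 4: rule 1 [pick_ticket ∧ backorder → packed]. Adds packed.
Round 5: rule 4 [packed ∧ labeled → insured]. Adds insured.
insured first appears in round 5.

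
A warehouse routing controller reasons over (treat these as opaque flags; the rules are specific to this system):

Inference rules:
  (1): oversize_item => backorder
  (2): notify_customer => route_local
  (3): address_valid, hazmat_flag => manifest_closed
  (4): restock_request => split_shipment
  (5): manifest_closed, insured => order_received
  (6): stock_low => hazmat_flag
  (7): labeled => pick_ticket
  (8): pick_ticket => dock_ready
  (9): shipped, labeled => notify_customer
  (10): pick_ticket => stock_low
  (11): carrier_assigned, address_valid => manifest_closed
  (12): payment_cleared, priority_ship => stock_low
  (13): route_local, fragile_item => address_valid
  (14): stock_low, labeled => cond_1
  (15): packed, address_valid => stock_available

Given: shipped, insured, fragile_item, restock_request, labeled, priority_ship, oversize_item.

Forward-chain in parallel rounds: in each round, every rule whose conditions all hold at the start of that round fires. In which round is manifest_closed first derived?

Round 1 fires (1), (4), (7), (9), giving backorder, split_shipment, pick_ticket, notify_customer.
Round 2 fires (2), (8), (10), giving route_local, dock_ready, stock_low.
Round 3 fires (6), (13), (14), giving hazmat_flag, address_valid, cond_1.
Round 4 fires (3), giving manifest_closed.
manifest_closed first appears in round 4.

4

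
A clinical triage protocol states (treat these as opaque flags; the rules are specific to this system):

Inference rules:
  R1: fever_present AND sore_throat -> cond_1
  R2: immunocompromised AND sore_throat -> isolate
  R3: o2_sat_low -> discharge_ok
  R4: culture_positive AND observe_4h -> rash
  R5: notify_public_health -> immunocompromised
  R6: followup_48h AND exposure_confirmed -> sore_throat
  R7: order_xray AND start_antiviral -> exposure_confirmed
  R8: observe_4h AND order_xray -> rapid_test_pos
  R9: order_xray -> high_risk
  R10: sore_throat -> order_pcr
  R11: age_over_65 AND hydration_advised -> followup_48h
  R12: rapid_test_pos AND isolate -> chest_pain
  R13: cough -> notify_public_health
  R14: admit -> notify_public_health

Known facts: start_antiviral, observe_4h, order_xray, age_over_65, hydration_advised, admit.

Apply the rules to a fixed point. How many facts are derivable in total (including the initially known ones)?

16

Round 1: R7 [order_xray AND start_antiviral -> exposure_confirmed]; R8 [observe_4h AND order_xray -> rapid_test_pos]; R9 [order_xray -> high_risk]; R11 [age_over_65 AND hydration_advised -> followup_48h]; R14 [admit -> notify_public_health]. Adds exposure_confirmed, rapid_test_pos, high_risk, followup_48h, notify_public_health.
Round 2: R5 [notify_public_health -> immunocompromised]; R6 [followup_48h AND exposure_confirmed -> sore_throat]. Adds immunocompromised, sore_throat.
Round 3: R2 [immunocompromised AND sore_throat -> isolate]; R10 [sore_throat -> order_pcr]. Adds isolate, order_pcr.
Round 4: R12 [rapid_test_pos AND isolate -> chest_pain]. Adds chest_pain.
Closure: {admit, age_over_65, chest_pain, exposure_confirmed, followup_48h, high_risk, hydration_advised, immunocompromised, isolate, notify_public_health, observe_4h, order_pcr, order_xray, rapid_test_pos, sore_throat, start_antiviral} — 16 facts.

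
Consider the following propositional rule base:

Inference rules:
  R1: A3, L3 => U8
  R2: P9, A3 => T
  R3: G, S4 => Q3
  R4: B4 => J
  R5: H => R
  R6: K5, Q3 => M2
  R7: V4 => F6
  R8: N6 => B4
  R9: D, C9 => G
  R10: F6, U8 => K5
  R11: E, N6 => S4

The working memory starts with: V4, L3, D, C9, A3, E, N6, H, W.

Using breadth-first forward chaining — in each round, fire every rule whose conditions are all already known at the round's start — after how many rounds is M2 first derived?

3

Round 1 — R1, R5, R7, R8, R9, R11, derive U8, R, F6, B4, G, S4.
Round 2 — R3, R4, R10, derive Q3, J, K5.
Round 3 — R6, derive M2.
M2 first appears in round 3.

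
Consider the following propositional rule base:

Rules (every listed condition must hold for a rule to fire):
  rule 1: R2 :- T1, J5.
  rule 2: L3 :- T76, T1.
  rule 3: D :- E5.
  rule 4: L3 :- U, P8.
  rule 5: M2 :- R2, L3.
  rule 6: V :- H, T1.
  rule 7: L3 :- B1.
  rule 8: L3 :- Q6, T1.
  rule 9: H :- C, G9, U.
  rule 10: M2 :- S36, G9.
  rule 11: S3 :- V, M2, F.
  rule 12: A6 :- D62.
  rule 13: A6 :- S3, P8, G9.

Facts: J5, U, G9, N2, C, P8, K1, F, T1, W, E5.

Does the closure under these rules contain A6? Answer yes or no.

yes

Round 1: rule 1 [R2 :- T1, J5.]; rule 3 [D :- E5.]; rule 4 [L3 :- U, P8.]; rule 9 [H :- C, G9, U.]. Adds R2, D, L3, H.
Round 2: rule 5 [M2 :- R2, L3.]; rule 6 [V :- H, T1.]. Adds M2, V.
Round 3: rule 11 [S3 :- V, M2, F.]. Adds S3.
Round 4: rule 13 [A6 :- S3, P8, G9.]. Adds A6.
A6 appears in round 4, so it is derivable.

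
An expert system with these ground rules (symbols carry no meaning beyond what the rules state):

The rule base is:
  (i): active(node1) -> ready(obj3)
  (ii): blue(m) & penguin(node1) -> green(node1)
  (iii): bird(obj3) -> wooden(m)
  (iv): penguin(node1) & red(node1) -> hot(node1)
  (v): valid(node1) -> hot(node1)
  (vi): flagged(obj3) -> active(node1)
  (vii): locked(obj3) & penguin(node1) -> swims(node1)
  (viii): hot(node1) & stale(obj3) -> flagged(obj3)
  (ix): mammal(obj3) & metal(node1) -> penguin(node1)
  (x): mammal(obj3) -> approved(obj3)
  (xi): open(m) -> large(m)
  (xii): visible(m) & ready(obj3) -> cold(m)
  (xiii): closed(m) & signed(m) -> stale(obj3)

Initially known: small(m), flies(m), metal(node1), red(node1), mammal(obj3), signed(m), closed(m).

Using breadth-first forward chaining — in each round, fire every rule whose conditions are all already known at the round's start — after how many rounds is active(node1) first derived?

Round 1: (ix) [mammal(obj3) & metal(node1) -> penguin(node1)]; (x) [mammal(obj3) -> approved(obj3)]; (xiii) [closed(m) & signed(m) -> stale(obj3)]. Adds penguin(node1), approved(obj3), stale(obj3).
Round 2: (iv) [penguin(node1) & red(node1) -> hot(node1)]. Adds hot(node1).
Round 3: (viii) [hot(node1) & stale(obj3) -> flagged(obj3)]. Adds flagged(obj3).
Round 4: (vi) [flagged(obj3) -> active(node1)]. Adds active(node1).
active(node1) first appears in round 4.

4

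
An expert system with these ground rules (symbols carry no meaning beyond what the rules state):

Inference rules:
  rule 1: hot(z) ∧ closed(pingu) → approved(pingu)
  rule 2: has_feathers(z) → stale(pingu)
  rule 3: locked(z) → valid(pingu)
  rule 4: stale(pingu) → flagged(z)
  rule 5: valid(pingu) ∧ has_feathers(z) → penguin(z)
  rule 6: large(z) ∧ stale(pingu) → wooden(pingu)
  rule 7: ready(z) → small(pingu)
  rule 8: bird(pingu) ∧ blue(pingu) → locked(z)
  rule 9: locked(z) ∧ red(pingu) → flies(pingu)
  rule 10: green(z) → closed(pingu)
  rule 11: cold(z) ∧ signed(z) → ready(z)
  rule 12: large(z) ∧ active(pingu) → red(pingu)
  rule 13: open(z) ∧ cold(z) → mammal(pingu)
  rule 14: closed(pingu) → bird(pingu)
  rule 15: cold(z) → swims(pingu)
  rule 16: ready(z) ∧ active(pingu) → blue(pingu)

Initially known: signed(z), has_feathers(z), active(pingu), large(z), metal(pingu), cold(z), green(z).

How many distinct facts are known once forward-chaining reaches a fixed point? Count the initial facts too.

21

Round 1: rule 2 [has_feathers(z) → stale(pingu)]; rule 10 [green(z) → closed(pingu)]; rule 11 [cold(z) ∧ signed(z) → ready(z)]; rule 12 [large(z) ∧ active(pingu) → red(pingu)]; rule 15 [cold(z) → swims(pingu)]. Adds stale(pingu), closed(pingu), ready(z), red(pingu), swims(pingu).
Round 2: rule 4 [stale(pingu) → flagged(z)]; rule 6 [large(z) ∧ stale(pingu) → wooden(pingu)]; rule 7 [ready(z) → small(pingu)]; rule 14 [closed(pingu) → bird(pingu)]; rule 16 [ready(z) ∧ active(pingu) → blue(pingu)]. Adds flagged(z), wooden(pingu), small(pingu), bird(pingu), blue(pingu).
Round 3: rule 8 [bird(pingu) ∧ blue(pingu) → locked(z)]. Adds locked(z).
Round 4: rule 3 [locked(z) → valid(pingu)]; rule 9 [locked(z) ∧ red(pingu) → flies(pingu)]. Adds valid(pingu), flies(pingu).
Round 5: rule 5 [valid(pingu) ∧ has_feathers(z) → penguin(z)]. Adds penguin(z).
Closure: {active(pingu), bird(pingu), blue(pingu), closed(pingu), cold(z), flagged(z), flies(pingu), green(z), has_feathers(z), large(z), locked(z), metal(pingu), penguin(z), ready(z), red(pingu), signed(z), small(pingu), stale(pingu), swims(pingu), valid(pingu), wooden(pingu)} — 21 facts.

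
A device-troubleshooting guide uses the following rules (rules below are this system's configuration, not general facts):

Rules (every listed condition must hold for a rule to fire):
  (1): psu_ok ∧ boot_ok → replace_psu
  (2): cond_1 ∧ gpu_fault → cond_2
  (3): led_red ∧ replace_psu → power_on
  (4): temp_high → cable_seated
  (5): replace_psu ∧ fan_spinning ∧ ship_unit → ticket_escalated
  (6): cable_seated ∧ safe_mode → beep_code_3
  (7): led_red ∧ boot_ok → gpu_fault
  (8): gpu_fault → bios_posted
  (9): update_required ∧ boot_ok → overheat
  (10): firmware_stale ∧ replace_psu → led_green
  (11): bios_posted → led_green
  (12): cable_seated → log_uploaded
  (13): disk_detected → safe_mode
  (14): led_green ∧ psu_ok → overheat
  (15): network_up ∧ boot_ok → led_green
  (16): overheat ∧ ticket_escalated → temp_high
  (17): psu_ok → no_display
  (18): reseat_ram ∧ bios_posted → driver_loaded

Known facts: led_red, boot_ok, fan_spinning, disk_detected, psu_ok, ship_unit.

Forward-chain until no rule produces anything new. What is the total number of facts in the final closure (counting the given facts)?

19

Round 1 — (1), (7), (13), (17), derive replace_psu, gpu_fault, safe_mode, no_display.
Round 2 — (3), (5), (8), derive power_on, ticket_escalated, bios_posted.
Round 3 — (11), derive led_green.
Round 4 — (14), derive overheat.
Round 5 — (16), derive temp_high.
Round 6 — (4), derive cable_seated.
Round 7 — (6), (12), derive beep_code_3, log_uploaded.
Closure: {beep_code_3, bios_posted, boot_ok, cable_seated, disk_detected, fan_spinning, gpu_fault, led_green, led_red, log_uploaded, no_display, overheat, power_on, psu_ok, replace_psu, safe_mode, ship_unit, temp_high, ticket_escalated} — 19 facts.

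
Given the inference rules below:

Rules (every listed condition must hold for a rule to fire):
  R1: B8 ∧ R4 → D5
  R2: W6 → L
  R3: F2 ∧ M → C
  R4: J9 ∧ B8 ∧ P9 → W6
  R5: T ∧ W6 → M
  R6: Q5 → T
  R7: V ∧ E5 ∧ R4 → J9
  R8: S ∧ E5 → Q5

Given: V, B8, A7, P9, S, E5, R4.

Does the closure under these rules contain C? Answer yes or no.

Round 1 fires R1, R7, R8, giving D5, J9, Q5.
Round 2 fires R4, R6, giving W6, T.
Round 3 fires R2, R5, giving L, M.
Fixed point reached. C is concluded only by R3; R3 needs F2 (never derived).

no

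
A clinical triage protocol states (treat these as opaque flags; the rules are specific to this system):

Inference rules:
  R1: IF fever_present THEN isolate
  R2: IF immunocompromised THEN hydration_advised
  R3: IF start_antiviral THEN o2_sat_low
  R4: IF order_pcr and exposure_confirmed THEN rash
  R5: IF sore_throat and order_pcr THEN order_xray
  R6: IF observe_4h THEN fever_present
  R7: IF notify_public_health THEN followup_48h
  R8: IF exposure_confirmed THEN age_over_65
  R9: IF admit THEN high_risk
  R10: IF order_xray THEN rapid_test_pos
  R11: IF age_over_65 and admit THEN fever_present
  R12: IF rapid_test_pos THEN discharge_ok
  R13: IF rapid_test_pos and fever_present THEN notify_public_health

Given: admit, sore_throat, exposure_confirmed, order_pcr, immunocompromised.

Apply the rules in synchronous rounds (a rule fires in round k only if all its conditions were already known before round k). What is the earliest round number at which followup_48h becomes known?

4

[1] R2 [IF immunocompromised THEN hydration_advised]; R4 [IF order_pcr and exposure_confirmed THEN rash]; R5 [IF sore_throat and order_pcr THEN order_xray]; R8 [IF exposure_confirmed THEN age_over_65]; R9 [IF admit THEN high_risk]. ⇒ new: hydration_advised, rash, order_xray, age_over_65, high_risk.
[2] R10 [IF order_xray THEN rapid_test_pos]; R11 [IF age_over_65 and admit THEN fever_present]. ⇒ new: rapid_test_pos, fever_present.
[3] R1 [IF fever_present THEN isolate]; R12 [IF rapid_test_pos THEN discharge_ok]; R13 [IF rapid_test_pos and fever_present THEN notify_public_health]. ⇒ new: isolate, discharge_ok, notify_public_health.
[4] R7 [IF notify_public_health THEN followup_48h]. ⇒ new: followup_48h.
followup_48h first appears in round 4.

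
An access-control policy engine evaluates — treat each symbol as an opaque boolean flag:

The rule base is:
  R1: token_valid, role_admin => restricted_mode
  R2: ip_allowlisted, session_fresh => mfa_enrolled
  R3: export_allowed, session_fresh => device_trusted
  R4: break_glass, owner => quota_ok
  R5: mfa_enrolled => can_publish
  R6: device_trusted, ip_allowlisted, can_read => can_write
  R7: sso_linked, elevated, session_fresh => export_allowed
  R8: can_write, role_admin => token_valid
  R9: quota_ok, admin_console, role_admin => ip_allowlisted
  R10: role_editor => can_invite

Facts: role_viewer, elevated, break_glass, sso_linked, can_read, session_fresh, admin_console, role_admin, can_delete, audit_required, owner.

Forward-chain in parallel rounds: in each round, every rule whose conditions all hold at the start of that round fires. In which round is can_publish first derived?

Round 1: R4 [break_glass, owner => quota_ok]; R7 [sso_linked, elevated, session_fresh => export_allowed]. Adds quota_ok, export_allowed.
Round 2: R3 [export_allowed, session_fresh => device_trusted]; R9 [quota_ok, admin_console, role_admin => ip_allowlisted]. Adds device_trusted, ip_allowlisted.
Round 3: R2 [ip_allowlisted, session_fresh => mfa_enrolled]; R6 [device_trusted, ip_allowlisted, can_read => can_write]. Adds mfa_enrolled, can_write.
Round 4: R5 [mfa_enrolled => can_publish]; R8 [can_write, role_admin => token_valid]. Adds can_publish, token_valid.
can_publish first appears in round 4.

4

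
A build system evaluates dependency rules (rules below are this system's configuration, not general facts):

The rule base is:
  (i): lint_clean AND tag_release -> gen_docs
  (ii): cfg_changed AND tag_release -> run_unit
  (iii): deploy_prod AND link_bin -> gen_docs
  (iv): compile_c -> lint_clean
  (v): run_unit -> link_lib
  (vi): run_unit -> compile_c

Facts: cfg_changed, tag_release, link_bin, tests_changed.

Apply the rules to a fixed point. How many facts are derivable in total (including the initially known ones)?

9

[1] (ii) [cfg_changed AND tag_release -> run_unit]. ⇒ new: run_unit.
[2] (v) [run_unit -> link_lib]; (vi) [run_unit -> compile_c]. ⇒ new: link_lib, compile_c.
[3] (iv) [compile_c -> lint_clean]. ⇒ new: lint_clean.
[4] (i) [lint_clean AND tag_release -> gen_docs]. ⇒ new: gen_docs.
Closure: {cfg_changed, compile_c, gen_docs, link_bin, link_lib, lint_clean, run_unit, tag_release, tests_changed} — 9 facts.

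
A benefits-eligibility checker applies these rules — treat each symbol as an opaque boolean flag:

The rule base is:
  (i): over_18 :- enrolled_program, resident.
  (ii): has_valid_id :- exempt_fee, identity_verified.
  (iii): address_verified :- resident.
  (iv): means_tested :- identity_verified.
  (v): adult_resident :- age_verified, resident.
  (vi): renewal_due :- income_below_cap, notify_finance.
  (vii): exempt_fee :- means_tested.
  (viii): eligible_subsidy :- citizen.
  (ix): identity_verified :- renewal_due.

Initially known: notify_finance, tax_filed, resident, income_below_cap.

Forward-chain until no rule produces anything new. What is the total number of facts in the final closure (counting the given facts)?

Round 1 fires (iii), (vi), giving address_verified, renewal_due.
Round 2 fires (ix), giving identity_verified.
Round 3 fires (iv), giving means_tested.
Round 4 fires (vii), giving exempt_fee.
Round 5 fires (ii), giving has_valid_id.
Closure: {address_verified, exempt_fee, has_valid_id, identity_verified, income_below_cap, means_tested, notify_finance, renewal_due, resident, tax_filed} — 10 facts.

10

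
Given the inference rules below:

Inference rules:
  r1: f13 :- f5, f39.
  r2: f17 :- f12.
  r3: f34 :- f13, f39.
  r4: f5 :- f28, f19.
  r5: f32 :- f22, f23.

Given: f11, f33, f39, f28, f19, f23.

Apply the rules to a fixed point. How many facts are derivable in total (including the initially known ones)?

9

[1] r4 [f5 :- f28, f19.]. ⇒ new: f5.
[2] r1 [f13 :- f5, f39.]. ⇒ new: f13.
[3] r3 [f34 :- f13, f39.]. ⇒ new: f34.
Closure: {f11, f13, f19, f23, f28, f33, f34, f39, f5} — 9 facts.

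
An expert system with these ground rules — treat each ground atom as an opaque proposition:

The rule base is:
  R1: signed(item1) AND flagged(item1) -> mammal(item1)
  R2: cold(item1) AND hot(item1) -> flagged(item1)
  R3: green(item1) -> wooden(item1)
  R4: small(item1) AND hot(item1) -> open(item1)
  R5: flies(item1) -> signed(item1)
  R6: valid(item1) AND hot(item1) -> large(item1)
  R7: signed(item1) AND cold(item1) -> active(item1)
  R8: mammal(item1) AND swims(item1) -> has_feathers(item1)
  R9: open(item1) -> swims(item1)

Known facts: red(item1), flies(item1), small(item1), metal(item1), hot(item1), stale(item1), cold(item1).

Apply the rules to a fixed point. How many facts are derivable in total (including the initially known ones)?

Round 1: R2 [cold(item1) AND hot(item1) -> flagged(item1)]; R4 [small(item1) AND hot(item1) -> open(item1)]; R5 [flies(item1) -> signed(item1)]. New: flagged(item1), open(item1), signed(item1).
Round 2: R1 [signed(item1) AND flagged(item1) -> mammal(item1)]; R7 [signed(item1) AND cold(item1) -> active(item1)]; R9 [open(item1) -> swims(item1)]. New: mammal(item1), active(item1), swims(item1).
Round 3: R8 [mammal(item1) AND swims(item1) -> has_feathers(item1)]. New: has_feathers(item1).
Closure: {active(item1), cold(item1), flagged(item1), flies(item1), has_feathers(item1), hot(item1), mammal(item1), metal(item1), open(item1), red(item1), signed(item1), small(item1), stale(item1), swims(item1)} — 14 facts.

14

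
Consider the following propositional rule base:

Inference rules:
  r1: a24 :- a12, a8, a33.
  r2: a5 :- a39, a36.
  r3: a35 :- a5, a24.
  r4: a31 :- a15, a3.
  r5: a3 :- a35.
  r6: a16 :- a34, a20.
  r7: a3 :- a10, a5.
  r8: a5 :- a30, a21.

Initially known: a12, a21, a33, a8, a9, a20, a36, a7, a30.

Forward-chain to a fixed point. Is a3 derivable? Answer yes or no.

Round 1 — r1, r8, derive a24, a5.
Round 2 — r3, derive a35.
Round 3 — r5, derive a3.
a3 appears in round 3, so it is derivable.

yes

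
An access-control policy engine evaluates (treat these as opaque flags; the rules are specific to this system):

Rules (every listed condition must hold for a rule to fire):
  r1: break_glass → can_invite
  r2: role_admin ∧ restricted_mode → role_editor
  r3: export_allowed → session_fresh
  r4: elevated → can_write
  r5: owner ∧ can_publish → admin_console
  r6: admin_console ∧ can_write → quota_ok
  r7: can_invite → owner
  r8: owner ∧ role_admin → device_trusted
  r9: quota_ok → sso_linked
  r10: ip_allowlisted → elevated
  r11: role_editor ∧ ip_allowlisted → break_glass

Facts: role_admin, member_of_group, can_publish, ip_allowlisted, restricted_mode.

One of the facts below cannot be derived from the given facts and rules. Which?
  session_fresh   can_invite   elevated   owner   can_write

[1] r2 [role_admin ∧ restricted_mode → role_editor]; r10 [ip_allowlisted → elevated]. ⇒ new: role_editor, elevated.
[2] r4 [elevated → can_write]; r11 [role_editor ∧ ip_allowlisted → break_glass]. ⇒ new: can_write, break_glass.
[3] r1 [break_glass → can_invite]. ⇒ new: can_invite.
[4] r7 [can_invite → owner]. ⇒ new: owner.
[5] r5 [owner ∧ can_publish → admin_console]; r8 [owner ∧ role_admin → device_trusted]. ⇒ new: admin_console, device_trusted.
[6] r6 [admin_console ∧ can_write → quota_ok]. ⇒ new: quota_ok.
[7] r9 [quota_ok → sso_linked]. ⇒ new: sso_linked.
Derived: can_invite (round 3), can_write (round 2), owner (round 4), elevated (round 1). session_fresh never appears in any round.

session_fresh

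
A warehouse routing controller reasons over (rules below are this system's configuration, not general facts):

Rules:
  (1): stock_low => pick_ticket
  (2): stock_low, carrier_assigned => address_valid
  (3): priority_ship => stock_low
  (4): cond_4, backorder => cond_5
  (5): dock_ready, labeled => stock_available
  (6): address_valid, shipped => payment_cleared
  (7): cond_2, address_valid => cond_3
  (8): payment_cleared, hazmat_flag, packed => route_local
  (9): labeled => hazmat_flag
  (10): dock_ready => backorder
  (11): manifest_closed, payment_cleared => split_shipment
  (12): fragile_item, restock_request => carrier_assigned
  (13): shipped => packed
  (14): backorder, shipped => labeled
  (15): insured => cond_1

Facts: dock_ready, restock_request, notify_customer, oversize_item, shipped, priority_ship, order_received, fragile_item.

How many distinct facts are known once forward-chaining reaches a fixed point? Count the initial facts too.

Round 1 fires (3), (10), (12), (13), giving stock_low, backorder, carrier_assigned, packed.
Round 2 fires (1), (2), (14), giving pick_ticket, address_valid, labeled.
Round 3 fires (5), (6), (9), giving stock_available, payment_cleared, hazmat_flag.
Round 4 fires (8), giving route_local.
Closure: {address_valid, backorder, carrier_assigned, dock_ready, fragile_item, hazmat_flag, labeled, notify_customer, order_received, oversize_item, packed, payment_cleared, pick_ticket, priority_ship, restock_request, route_local, shipped, stock_available, stock_low} — 19 facts.

19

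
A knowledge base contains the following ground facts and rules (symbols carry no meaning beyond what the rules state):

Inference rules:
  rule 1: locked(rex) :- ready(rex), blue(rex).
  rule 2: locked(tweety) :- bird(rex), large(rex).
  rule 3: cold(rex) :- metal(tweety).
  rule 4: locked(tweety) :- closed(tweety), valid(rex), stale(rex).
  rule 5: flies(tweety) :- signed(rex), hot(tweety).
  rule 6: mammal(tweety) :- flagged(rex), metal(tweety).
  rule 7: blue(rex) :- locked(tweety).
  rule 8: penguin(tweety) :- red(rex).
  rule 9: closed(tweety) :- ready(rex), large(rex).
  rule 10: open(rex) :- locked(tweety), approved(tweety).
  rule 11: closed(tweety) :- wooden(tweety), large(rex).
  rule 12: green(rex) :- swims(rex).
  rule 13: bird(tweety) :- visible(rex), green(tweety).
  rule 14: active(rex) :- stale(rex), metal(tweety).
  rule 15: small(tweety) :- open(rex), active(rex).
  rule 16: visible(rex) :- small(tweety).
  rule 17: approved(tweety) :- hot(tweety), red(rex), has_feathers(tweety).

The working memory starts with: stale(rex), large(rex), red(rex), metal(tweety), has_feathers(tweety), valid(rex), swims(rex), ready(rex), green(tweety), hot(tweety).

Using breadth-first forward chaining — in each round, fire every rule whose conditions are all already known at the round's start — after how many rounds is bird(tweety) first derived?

Round 1: rule 3 [cold(rex) :- metal(tweety).]; rule 8 [penguin(tweety) :- red(rex).]; rule 9 [closed(tweety) :- ready(rex), large(rex).]; rule 12 [green(rex) :- swims(rex).]; rule 14 [active(rex) :- stale(rex), metal(tweety).]; rule 17 [approved(tweety) :- hot(tweety), red(rex), has_feathers(tweety).]. Adds cold(rex), penguin(tweety), closed(tweety), green(rex), active(rex), approved(tweety).
Round 2: rule 4 [locked(tweety) :- closed(tweety), valid(rex), stale(rex).]. Adds locked(tweety).
Round 3: rule 7 [blue(rex) :- locked(tweety).]; rule 10 [open(rex) :- locked(tweety), approved(tweety).]. Adds blue(rex), open(rex).
Round 4: rule 1 [locked(rex) :- ready(rex), blue(rex).]; rule 15 [small(tweety) :- open(rex), active(rex).]. Adds locked(rex), small(tweety).
Round 5: rule 16 [visible(rex) :- small(tweety).]. Adds visible(rex).
Round 6: rule 13 [bird(tweety) :- visible(rex), green(tweety).]. Adds bird(tweety).
bird(tweety) first appears in round 6.

6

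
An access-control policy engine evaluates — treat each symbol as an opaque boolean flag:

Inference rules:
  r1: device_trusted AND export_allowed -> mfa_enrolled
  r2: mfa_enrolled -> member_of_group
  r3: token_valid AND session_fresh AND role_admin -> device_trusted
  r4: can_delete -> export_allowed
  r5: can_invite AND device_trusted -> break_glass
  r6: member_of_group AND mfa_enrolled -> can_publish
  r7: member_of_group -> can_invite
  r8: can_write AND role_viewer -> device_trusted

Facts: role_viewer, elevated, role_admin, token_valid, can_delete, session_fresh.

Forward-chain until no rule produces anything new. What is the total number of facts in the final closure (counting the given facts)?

Round 1: r3 [token_valid AND session_fresh AND role_admin -> device_trusted]; r4 [can_delete -> export_allowed]. Adds device_trusted, export_allowed.
Round 2: r1 [device_trusted AND export_allowed -> mfa_enrolled]. Adds mfa_enrolled.
Round 3: r2 [mfa_enrolled -> member_of_group]. Adds member_of_group.
Round 4: r6 [member_of_group AND mfa_enrolled -> can_publish]; r7 [member_of_group -> can_invite]. Adds can_publish, can_invite.
Round 5: r5 [can_invite AND device_trusted -> break_glass]. Adds break_glass.
Closure: {break_glass, can_delete, can_invite, can_publish, device_trusted, elevated, export_allowed, member_of_group, mfa_enrolled, role_admin, role_viewer, session_fresh, token_valid} — 13 facts.

13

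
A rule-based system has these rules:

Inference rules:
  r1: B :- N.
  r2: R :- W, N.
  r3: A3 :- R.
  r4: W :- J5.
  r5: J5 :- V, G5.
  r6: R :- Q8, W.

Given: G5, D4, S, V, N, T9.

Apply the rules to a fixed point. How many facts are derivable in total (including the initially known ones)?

11

Round 1: r1 [B :- N.]; r5 [J5 :- V, G5.]. New: B, J5.
Round 2: r4 [W :- J5.]. New: W.
Round 3: r2 [R :- W, N.]. New: R.
Round 4: r3 [A3 :- R.]. New: A3.
Closure: {A3, B, D4, G5, J5, N, R, S, T9, V, W} — 11 facts.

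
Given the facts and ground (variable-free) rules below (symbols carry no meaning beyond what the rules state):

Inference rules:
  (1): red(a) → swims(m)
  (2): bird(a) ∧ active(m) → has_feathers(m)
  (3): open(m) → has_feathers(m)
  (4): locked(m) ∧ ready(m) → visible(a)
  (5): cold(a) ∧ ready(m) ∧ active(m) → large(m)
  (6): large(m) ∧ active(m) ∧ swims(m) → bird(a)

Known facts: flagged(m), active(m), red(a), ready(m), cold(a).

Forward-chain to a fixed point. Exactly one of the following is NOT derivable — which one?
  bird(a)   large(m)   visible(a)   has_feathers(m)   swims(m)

Round 1: (1) [red(a) → swims(m)]; (5) [cold(a) ∧ ready(m) ∧ active(m) → large(m)]. New: swims(m), large(m).
Round 2: (6) [large(m) ∧ active(m) ∧ swims(m) → bird(a)]. New: bird(a).
Round 3: (2) [bird(a) ∧ active(m) → has_feathers(m)]. New: has_feathers(m).
Derived: swims(m) (round 1), bird(a) (round 2), large(m) (round 1), has_feathers(m) (round 3). visible(a) never appears in any round.

visible(a)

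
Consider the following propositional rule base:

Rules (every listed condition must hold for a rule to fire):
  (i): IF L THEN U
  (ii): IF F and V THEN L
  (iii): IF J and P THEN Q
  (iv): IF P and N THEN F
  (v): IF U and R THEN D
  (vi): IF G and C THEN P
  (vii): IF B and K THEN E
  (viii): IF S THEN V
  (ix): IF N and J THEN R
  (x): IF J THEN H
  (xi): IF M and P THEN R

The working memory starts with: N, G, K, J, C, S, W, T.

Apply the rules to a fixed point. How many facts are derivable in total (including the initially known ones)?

17

Round 1: (vi) [IF G and C THEN P]; (viii) [IF S THEN V]; (ix) [IF N and J THEN R]; (x) [IF J THEN H]. Adds P, V, R, H.
Round 2: (iii) [IF J and P THEN Q]; (iv) [IF P and N THEN F]. Adds Q, F.
Round 3: (ii) [IF F and V THEN L]. Adds L.
Round 4: (i) [IF L THEN U]. Adds U.
Round 5: (v) [IF U and R THEN D]. Adds D.
Closure: {C, D, F, G, H, J, K, L, N, P, Q, R, S, T, U, V, W} — 17 facts.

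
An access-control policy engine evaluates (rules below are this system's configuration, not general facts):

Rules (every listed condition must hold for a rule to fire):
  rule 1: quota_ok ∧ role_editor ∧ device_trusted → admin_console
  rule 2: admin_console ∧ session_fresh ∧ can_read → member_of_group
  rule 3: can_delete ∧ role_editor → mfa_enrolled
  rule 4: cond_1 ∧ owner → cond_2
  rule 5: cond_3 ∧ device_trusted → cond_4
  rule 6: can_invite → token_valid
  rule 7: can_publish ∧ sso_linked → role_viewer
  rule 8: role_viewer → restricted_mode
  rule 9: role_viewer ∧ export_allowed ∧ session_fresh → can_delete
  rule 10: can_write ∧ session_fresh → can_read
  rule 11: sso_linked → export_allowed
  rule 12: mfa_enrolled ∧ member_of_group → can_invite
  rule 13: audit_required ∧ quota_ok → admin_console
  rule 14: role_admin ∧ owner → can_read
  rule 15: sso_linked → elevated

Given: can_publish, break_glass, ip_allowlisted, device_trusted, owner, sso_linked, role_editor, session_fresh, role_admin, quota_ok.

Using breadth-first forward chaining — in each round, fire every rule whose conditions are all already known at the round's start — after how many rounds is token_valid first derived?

Round 1: rule 1 [quota_ok ∧ role_editor ∧ device_trusted → admin_console]; rule 7 [can_publish ∧ sso_linked → role_viewer]; rule 11 [sso_linked → export_allowed]; rule 14 [role_admin ∧ owner → can_read]; rule 15 [sso_linked → elevated]. Adds admin_console, role_viewer, export_allowed, can_read, elevated.
Round 2: rule 2 [admin_console ∧ session_fresh ∧ can_read → member_of_group]; rule 8 [role_viewer → restricted_mode]; rule 9 [role_viewer ∧ export_allowed ∧ session_fresh → can_delete]. Adds member_of_group, restricted_mode, can_delete.
Round 3: rule 3 [can_delete ∧ role_editor → mfa_enrolled]. Adds mfa_enrolled.
Round 4: rule 12 [mfa_enrolled ∧ member_of_group → can_invite]. Adds can_invite.
Round 5: rule 6 [can_invite → token_valid]. Adds token_valid.
token_valid first appears in round 5.

5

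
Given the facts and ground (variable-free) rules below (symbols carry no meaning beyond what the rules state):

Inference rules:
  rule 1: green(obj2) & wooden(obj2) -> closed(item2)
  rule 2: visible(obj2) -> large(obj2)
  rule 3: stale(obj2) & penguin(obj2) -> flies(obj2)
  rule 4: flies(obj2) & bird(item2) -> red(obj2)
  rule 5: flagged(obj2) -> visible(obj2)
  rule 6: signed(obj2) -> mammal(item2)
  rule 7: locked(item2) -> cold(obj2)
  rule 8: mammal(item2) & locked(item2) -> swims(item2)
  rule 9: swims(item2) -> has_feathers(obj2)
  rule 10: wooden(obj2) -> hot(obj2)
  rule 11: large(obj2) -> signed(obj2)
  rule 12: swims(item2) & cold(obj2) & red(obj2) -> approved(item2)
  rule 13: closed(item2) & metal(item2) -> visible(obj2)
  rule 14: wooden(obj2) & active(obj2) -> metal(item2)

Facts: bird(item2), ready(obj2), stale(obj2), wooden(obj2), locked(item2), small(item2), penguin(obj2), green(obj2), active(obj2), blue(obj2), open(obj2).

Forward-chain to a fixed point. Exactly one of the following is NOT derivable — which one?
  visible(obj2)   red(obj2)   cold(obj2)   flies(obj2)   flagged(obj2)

flagged(obj2)

Round 1 fires rule 1, rule 3, rule 7, rule 10, rule 14, giving closed(item2), flies(obj2), cold(obj2), hot(obj2), metal(item2).
Round 2 fires rule 4, rule 13, giving red(obj2), visible(obj2).
Round 3 fires rule 2, giving large(obj2).
Round 4 fires rule 11, giving signed(obj2).
Round 5 fires rule 6, giving mammal(item2).
Round 6 fires rule 8, giving swims(item2).
Round 7 fires rule 9, rule 12, giving has_feathers(obj2), approved(item2).
Derived: flies(obj2) (round 1), cold(obj2) (round 1), red(obj2) (round 2), visible(obj2) (round 2). flagged(obj2) never appears in any round.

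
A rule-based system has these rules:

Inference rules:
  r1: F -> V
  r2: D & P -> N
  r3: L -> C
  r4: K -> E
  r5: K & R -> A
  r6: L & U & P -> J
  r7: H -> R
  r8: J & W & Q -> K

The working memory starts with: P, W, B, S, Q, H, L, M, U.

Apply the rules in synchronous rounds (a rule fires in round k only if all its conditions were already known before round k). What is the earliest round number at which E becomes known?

3

Round 1 — r3, r6, r7, derive C, J, R.
Round 2 — r8, derive K.
Round 3 — r4, r5, derive E, A.
E first appears in round 3.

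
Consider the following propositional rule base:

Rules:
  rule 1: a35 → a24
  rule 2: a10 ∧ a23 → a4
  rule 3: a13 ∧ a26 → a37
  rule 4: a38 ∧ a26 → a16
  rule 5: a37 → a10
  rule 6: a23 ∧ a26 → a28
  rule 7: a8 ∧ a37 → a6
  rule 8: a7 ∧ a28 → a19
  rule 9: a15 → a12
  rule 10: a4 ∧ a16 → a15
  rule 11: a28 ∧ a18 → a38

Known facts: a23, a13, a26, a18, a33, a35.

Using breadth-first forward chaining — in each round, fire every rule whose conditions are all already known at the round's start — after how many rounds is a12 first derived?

Round 1: rule 1 [a35 → a24]; rule 3 [a13 ∧ a26 → a37]; rule 6 [a23 ∧ a26 → a28]. New: a24, a37, a28.
Round 2: rule 5 [a37 → a10]; rule 11 [a28 ∧ a18 → a38]. New: a10, a38.
Round 3: rule 2 [a10 ∧ a23 → a4]; rule 4 [a38 ∧ a26 → a16]. New: a4, a16.
Round 4: rule 10 [a4 ∧ a16 → a15]. New: a15.
Round 5: rule 9 [a15 → a12]. New: a12.
a12 first appears in round 5.

5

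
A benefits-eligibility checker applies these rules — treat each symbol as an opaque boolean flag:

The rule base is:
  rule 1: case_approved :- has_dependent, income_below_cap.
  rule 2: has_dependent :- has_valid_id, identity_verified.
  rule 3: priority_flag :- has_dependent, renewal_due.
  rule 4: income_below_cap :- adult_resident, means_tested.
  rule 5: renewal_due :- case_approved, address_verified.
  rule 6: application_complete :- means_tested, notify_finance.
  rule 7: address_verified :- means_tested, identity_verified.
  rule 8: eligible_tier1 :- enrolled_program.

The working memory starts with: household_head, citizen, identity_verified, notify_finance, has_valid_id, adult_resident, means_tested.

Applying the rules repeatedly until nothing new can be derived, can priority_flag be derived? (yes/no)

Round 1: rule 2 [has_dependent :- has_valid_id, identity_verified.]; rule 4 [income_below_cap :- adult_resident, means_tested.]; rule 6 [application_complete :- means_tested, notify_finance.]; rule 7 [address_verified :- means_tested, identity_verified.]. Adds has_dependent, income_below_cap, application_complete, address_verified.
Round 2: rule 1 [case_approved :- has_dependent, income_below_cap.]. Adds case_approved.
Round 3: rule 5 [renewal_due :- case_approved, address_verified.]. Adds renewal_due.
Round 4: rule 3 [priority_flag :- has_dependent, renewal_due.]. Adds priority_flag.
priority_flag appears in round 4, so it is derivable.

yes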